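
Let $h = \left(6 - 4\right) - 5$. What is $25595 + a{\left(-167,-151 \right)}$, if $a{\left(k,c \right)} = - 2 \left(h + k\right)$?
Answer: $25935$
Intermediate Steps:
$h = -3$ ($h = 2 - 5 = -3$)
$a{\left(k,c \right)} = 6 - 2 k$ ($a{\left(k,c \right)} = - 2 \left(-3 + k\right) = 6 - 2 k$)
$25595 + a{\left(-167,-151 \right)} = 25595 + \left(6 - -334\right) = 25595 + \left(6 + 334\right) = 25595 + 340 = 25935$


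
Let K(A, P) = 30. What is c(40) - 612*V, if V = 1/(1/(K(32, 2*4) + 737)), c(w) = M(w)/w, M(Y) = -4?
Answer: -4694041/10 ≈ -4.6940e+5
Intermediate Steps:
c(w) = -4/w
V = 767 (V = 1/(1/(30 + 737)) = 1/(1/767) = 767)
c(40) - 612*V = -4/40 - 612*767 = -4*1/40 - 469404 = -⅒ - 469404 = -4694041/10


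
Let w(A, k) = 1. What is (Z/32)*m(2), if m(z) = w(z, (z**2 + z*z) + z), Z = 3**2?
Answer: 9/32 ≈ 0.28125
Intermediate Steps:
Z = 9
m(z) = 1
(Z/32)*m(2) = (9/32)*1 = 9/32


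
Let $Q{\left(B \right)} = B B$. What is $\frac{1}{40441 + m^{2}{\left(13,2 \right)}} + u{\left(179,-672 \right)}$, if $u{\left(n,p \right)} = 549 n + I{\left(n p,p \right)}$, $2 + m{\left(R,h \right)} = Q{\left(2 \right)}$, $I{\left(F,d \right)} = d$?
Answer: $\frac{3947391556}{40445} \approx 97599.0$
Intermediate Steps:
$Q{\left(B \right)} = B^{2}$
$m{\left(R,h \right)} = 2$ ($m{\left(R,h \right)} = -2 + 2^{2} = -2 + 4 = 2$)
$u{\left(n,p \right)} = p + 549 n$ ($u{\left(n,p \right)} = 549 n + p = p + 549 n$)
$\frac{1}{40441 + m^{2}{\left(13,2 \right)}} + u{\left(179,-672 \right)} = \frac{1}{40441 + 2^{2}} + \left(-672 + 549 \cdot 179\right) = \frac{1}{40441 + 4} + \left(-672 + 98271\right) = \frac{1}{40445} + 97599 = \frac{3947391556}{40445}$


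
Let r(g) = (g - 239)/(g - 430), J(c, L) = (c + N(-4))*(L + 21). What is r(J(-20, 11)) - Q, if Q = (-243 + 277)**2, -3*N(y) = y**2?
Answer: -4299483/3722 ≈ -1155.2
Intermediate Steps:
N(y) = -y**2/3
J(c, L) = (21 + L)*(-16/3 + c) (J(c, L) = (c - 1/3*(-4)**2)*(L + 21) = (c - 1/3*16)*(21 + L) = (c - 16/3)*(21 + L) = (-16/3 + c)*(21 + L) = (21 + L)*(-16/3 + c))
r(g) = (-239 + g)/(-430 + g)
Q = 1156 (Q = 34**2 = 1156)
r(J(-20, 11)) - Q = (-239 + (-112 + 21*(-20) - 16/3*11 + 11*(-20)))/(-430 + (-112 + 21*(-20) - 16/3*11 + 11*(-20))) - 1*1156 = (-239 + (-112 - 420 - 176/3 - 220))/(-430 + (-112 - 420 - 176/3 - 220)) - 1156 = (-239 - 2432/3)/(-430 - 2432/3) - 1156 = -3149/3/(-3722/3) - 1156 = -3/3722*(-3149/3) - 1156 = 3149/3722 - 1156 = -4299483/3722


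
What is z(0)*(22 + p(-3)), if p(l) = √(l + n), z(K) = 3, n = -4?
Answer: 66 + 3*I*√7 ≈ 66.0 + 7.9373*I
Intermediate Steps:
p(l) = √(-4 + l) (p(l) = √(l - 4) = √(-4 + l))
z(0)*(22 + p(-3)) = 3*(22 + √(-4 - 3)) = 3*(22 + √(-7)) = 3*(22 + I*√7) = 66 + 3*I*√7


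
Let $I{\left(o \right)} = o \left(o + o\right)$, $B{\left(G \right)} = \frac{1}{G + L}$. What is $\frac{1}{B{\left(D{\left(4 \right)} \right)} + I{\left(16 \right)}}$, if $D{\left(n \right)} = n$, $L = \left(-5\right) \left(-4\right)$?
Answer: $\frac{24}{12289} \approx 0.001953$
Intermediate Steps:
$L = 20$
$B{\left(G \right)} = \frac{1}{20 + G}$ ($B{\left(G \right)} = \frac{1}{G + 20} = \frac{1}{20 + G}$)
$I{\left(o \right)} = 2 o^{2}$ ($I{\left(o \right)} = o 2 o = 2 o^{2}$)
$\frac{1}{B{\left(D{\left(4 \right)} \right)} + I{\left(16 \right)}} = \frac{1}{\frac{1}{20 + 4} + 2 \cdot 16^{2}} = \frac{1}{\frac{1}{24} + 2 \cdot 256} = \frac{1}{\frac{1}{24} + 512} = \frac{1}{\frac{12289}{24}} = \frac{24}{12289}$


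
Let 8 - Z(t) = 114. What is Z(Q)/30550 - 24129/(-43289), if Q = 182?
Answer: 366276158/661239475 ≈ 0.55392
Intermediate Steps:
Z(t) = -106 (Z(t) = 8 - 1*114 = 8 - 114 = -106)
Z(Q)/30550 - 24129/(-43289) = -106/30550 - 24129/(-43289) = -106*1/30550 - 24129*(-1/43289) = -53/15275 + 24129/43289 = 366276158/661239475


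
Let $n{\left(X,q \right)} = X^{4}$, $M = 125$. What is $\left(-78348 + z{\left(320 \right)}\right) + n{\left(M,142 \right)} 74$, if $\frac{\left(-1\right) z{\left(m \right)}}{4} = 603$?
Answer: $18066325490$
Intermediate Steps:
$z{\left(m \right)} = -2412$ ($z{\left(m \right)} = \left(-4\right) 603 = -2412$)
$\left(-78348 + z{\left(320 \right)}\right) + n{\left(M,142 \right)} 74 = \left(-78348 - 2412\right) + 125^{4} \cdot 74 = -80760 + 244140625 \cdot 74 = -80760 + 18066406250 = 18066325490$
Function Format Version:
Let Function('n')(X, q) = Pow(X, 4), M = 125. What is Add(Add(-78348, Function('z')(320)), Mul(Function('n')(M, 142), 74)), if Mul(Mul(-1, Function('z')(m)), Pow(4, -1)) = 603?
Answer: 18066325490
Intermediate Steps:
Function('z')(m) = -2412 (Function('z')(m) = Mul(-4, 603) = -2412)
Add(Add(-78348, Function('z')(320)), Mul(Function('n')(M, 142), 74)) = Add(Add(-78348, -2412), Mul(Pow(125, 4), 74)) = Add(-80760, Mul(244140625, 74)) = Add(-80760, 18066406250) = 18066325490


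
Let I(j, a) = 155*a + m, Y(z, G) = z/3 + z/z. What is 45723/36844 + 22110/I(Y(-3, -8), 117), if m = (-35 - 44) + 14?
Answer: 164083545/66577108 ≈ 2.4646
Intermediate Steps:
Y(z, G) = 1 + z/3 (Y(z, G) = z*(⅓) + 1 = z/3 + 1 = 1 + z/3)
m = -65 (m = -79 + 14 = -65)
I(j, a) = -65 + 155*a (I(j, a) = 155*a - 65 = -65 + 155*a)
45723/36844 + 22110/I(Y(-3, -8), 117) = 45723/36844 + 22110/(-65 + 155*117) = 45723*(1/36844) + 22110/(-65 + 18135) = 45723/36844 + 22110/18070 = 45723/36844 + 22110*(1/18070) = 45723/36844 + 2211/1807 = 164083545/66577108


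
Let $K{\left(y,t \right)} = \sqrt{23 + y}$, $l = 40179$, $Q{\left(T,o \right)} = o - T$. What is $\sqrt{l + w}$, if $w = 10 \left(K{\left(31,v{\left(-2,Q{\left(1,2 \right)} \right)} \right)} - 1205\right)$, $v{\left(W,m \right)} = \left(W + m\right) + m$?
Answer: $\sqrt{28129 + 30 \sqrt{6}} \approx 167.94$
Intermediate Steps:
$v{\left(W,m \right)} = W + 2 m$
$w = -12050 + 30 \sqrt{6}$ ($w = 10 \left(\sqrt{23 + 31} - 1205\right) = 10 \left(\sqrt{54} - 1205\right) = 10 \left(3 \sqrt{6} - 1205\right) = 10 \left(-1205 + 3 \sqrt{6}\right) = -12050 + 30 \sqrt{6} \approx -11977.0$)
$\sqrt{l + w} = \sqrt{40179 - \left(12050 - 30 \sqrt{6}\right)} = \sqrt{28129 + 30 \sqrt{6}}$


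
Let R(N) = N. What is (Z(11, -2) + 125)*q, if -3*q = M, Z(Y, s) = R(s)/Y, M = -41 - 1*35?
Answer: 104348/33 ≈ 3162.1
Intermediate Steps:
M = -76 (M = -41 - 35 = -76)
Z(Y, s) = s/Y
q = 76/3 (q = -⅓*(-76) = 76/3 ≈ 25.333)
(Z(11, -2) + 125)*q = (-2/11 + 125)*(76/3) = (1373/11)*(76/3) = 104348/33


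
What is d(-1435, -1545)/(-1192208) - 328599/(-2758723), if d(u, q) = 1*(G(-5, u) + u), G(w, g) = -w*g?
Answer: 207755480811/1644485815192 ≈ 0.12633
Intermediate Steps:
G(w, g) = -g*w
d(u, q) = 6*u (d(u, q) = 1*(-1*u*(-5) + u) = 1*(5*u + u) = 1*(6*u) = 6*u)
d(-1435, -1545)/(-1192208) - 328599/(-2758723) = (6*(-1435))/(-1192208) - 328599/(-2758723) = -8610*(-1/1192208) - 328599*(-1/2758723) = 4305/596104 + 328599/2758723 = 207755480811/1644485815192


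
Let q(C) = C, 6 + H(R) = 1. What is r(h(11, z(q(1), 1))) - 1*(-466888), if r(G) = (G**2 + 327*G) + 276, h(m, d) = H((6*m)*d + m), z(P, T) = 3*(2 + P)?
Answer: 465554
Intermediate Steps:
H(R) = -5 (H(R) = -6 + 1 = -5)
z(P, T) = 6 + 3*P
h(m, d) = -5
r(G) = 276 + G**2 + 327*G
r(h(11, z(q(1), 1))) - 1*(-466888) = (276 + (-5)**2 + 327*(-5)) - 1*(-466888) = (276 + 25 - 1635) + 466888 = -1334 + 466888 = 465554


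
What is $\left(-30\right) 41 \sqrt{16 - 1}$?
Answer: $- 1230 \sqrt{15} \approx -4763.8$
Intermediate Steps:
$\left(-30\right) 41 \sqrt{16 - 1} = - 1230 \sqrt{15}$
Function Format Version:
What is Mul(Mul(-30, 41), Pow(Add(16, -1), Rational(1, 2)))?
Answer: Mul(-1230, Pow(15, Rational(1, 2))) ≈ -4763.8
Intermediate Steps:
Mul(Mul(-30, 41), Pow(Add(16, -1), Rational(1, 2))) = Mul(-1230, Pow(15, Rational(1, 2)))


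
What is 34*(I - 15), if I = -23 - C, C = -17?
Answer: -714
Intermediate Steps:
I = -6 (I = -23 - 1*(-17) = -23 + 17 = -6)
34*(I - 15) = 34*(-6 - 15) = 34*(-21) = -714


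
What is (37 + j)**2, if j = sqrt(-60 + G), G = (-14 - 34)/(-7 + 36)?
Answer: 37913/29 + 148*I*sqrt(12963)/29 ≈ 1307.3 + 581.05*I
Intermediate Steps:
G = -48/29 ≈ -1.6552
j = 2*I*sqrt(12963)/29 (j = sqrt(-60 - 48/29) = sqrt(-1788/29) = 2*I*sqrt(12963)/29 ≈ 7.8521*I)
(37 + j)**2 = (37 + 2*I*sqrt(12963)/29)**2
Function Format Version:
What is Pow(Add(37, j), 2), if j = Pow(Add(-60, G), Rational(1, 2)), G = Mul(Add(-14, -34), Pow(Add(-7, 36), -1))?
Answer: Add(Rational(37913, 29), Mul(Rational(148, 29), I, Pow(12963, Rational(1, 2)))) ≈ Add(1307.3, Mul(581.05, I))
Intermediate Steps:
G = Rational(-48, 29) (G = Mul(-48, Pow(29, -1)) = Mul(-48, Rational(1, 29)) = Rational(-48, 29) ≈ -1.6552)
j = Mul(Rational(2, 29), I, Pow(12963, Rational(1, 2))) (j = Pow(Add(-60, Rational(-48, 29)), Rational(1, 2)) = Pow(Rational(-1788, 29), Rational(1, 2)) = Mul(Rational(2, 29), I, Pow(12963, Rational(1, 2))) ≈ Mul(7.8521, I))
Pow(Add(37, j), 2) = Pow(Add(37, Mul(Rational(2, 29), I, Pow(12963, Rational(1, 2)))), 2)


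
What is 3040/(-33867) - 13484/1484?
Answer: -2175349/237069 ≈ -9.1760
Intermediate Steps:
3040/(-33867) - 13484/1484 = 3040*(-1/33867) - 13484*1/1484 = -3040/33867 - 3371/371 = -2175349/237069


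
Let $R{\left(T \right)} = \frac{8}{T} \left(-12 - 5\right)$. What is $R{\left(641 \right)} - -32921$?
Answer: $\frac{21102225}{641} \approx 32921.0$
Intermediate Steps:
$R{\left(T \right)} = - \frac{136}{T}$ ($R{\left(T \right)} = \frac{8}{T} \left(-17\right) = - \frac{136}{T}$)
$R{\left(641 \right)} - -32921 = - \frac{136}{641} - -32921 = \left(-136\right) \frac{1}{641} + 32921 = - \frac{136}{641} + 32921 = \frac{21102225}{641}$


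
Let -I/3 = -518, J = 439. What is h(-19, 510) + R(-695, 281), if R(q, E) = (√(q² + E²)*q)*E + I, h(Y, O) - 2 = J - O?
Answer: 1485 - 195295*√561986 ≈ -1.4640e+8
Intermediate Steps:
I = 1554 (I = -3*(-518) = 1554)
h(Y, O) = 441 - O (h(Y, O) = 2 + (439 - O) = 441 - O)
R(q, E) = 1554 + E*q*√(E² + q²) (R(q, E) = (√(q² + E²)*q)*E + 1554 = (√(E² + q²)*q)*E + 1554 = (q*√(E² + q²))*E + 1554 = E*q*√(E² + q²) + 1554 = 1554 + E*q*√(E² + q²))
h(-19, 510) + R(-695, 281) = (441 - 1*510) + (1554 + 281*(-695)*√(281² + (-695)²)) = (441 - 510) + (1554 + 281*(-695)*√(78961 + 483025)) = -69 + (1554 + 281*(-695)*√561986) = -69 + (1554 - 195295*√561986) = 1485 - 195295*√561986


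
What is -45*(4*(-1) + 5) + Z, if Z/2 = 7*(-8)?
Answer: -157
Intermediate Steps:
Z = -112 (Z = 2*(7*(-8)) = 2*(-56) = -112)
-45*(4*(-1) + 5) + Z = -45*(4*(-1) + 5) - 112 = -45*(-4 + 5) - 112 = -45*1 - 112 = -45 - 112 = -157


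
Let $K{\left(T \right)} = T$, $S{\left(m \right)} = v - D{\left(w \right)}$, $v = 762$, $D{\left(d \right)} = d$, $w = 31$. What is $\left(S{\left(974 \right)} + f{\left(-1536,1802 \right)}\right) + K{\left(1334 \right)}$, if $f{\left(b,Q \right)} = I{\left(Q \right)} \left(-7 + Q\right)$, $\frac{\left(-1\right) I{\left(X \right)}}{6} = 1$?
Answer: $-8705$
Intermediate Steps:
$I{\left(X \right)} = -6$ ($I{\left(X \right)} = \left(-6\right) 1 = -6$)
$f{\left(b,Q \right)} = 42 - 6 Q$ ($f{\left(b,Q \right)} = - 6 \left(-7 + Q\right) = 42 - 6 Q$)
$S{\left(m \right)} = 731$ ($S{\left(m \right)} = 762 - 31 = 731$)
$\left(S{\left(974 \right)} + f{\left(-1536,1802 \right)}\right) + K{\left(1334 \right)} = \left(731 + \left(42 - 10812\right)\right) + 1334 = \left(731 - 10770\right) + 1334 = -10039 + 1334 = -8705$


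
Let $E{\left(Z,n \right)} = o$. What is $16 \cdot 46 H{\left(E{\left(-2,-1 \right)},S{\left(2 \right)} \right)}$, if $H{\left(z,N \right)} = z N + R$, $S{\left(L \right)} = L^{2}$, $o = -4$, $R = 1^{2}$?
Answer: $-11040$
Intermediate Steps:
$R = 1$
$E{\left(Z,n \right)} = -4$
$H{\left(z,N \right)} = 1 + N z$ ($H{\left(z,N \right)} = z N + 1 = N z + 1 = 1 + N z$)
$16 \cdot 46 H{\left(E{\left(-2,-1 \right)},S{\left(2 \right)} \right)} = 16 \cdot 46 \left(1 + 2^{2} \left(-4\right)\right) = 736 \left(1 + 4 \left(-4\right)\right) = 736 \left(1 - 16\right) = 736 \left(-15\right) = -11040$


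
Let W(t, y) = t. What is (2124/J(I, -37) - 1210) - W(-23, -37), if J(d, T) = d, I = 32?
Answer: -8965/8 ≈ -1120.6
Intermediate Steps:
(2124/J(I, -37) - 1210) - W(-23, -37) = (2124/32 - 1210) - 1*(-23) = (2124*(1/32) - 1210) + 23 = (531/8 - 1210) + 23 = -9149/8 + 23 = -8965/8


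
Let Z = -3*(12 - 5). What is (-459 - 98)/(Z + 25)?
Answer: -557/4 ≈ -139.25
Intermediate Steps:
Z = -21 (Z = -3*7 = -21)
(-459 - 98)/(Z + 25) = (-459 - 98)/(-21 + 25) = -557/4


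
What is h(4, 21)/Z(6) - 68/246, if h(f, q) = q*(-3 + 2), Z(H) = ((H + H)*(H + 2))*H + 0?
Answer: -821/2624 ≈ -0.31288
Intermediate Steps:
Z(H) = 2*H²*(2 + H) (Z(H) = ((2*H)*(2 + H))*H + 0 = (2*H*(2 + H))*H + 0 = 2*H²*(2 + H) + 0 = 2*H²*(2 + H))
h(f, q) = -q (h(f, q) = q*(-1) = -q)
h(4, 21)/Z(6) - 68/246 = (-1*21)/((2*6²*(2 + 6))) - 68/246 = -21/(2*36*8) - 68*1/246 = -21/576 - 34/123 = -21*1/576 - 34/123 = -7/192 - 34/123 = -821/2624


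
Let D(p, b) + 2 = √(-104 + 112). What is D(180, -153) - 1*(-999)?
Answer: 997 + 2*√2 ≈ 999.83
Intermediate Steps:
D(p, b) = -2 + 2*√2 (D(p, b) = -2 + √(-104 + 112) = -2 + √8 = -2 + 2*√2)
D(180, -153) - 1*(-999) = (-2 + 2*√2) - 1*(-999) = (-2 + 2*√2) + 999 = 997 + 2*√2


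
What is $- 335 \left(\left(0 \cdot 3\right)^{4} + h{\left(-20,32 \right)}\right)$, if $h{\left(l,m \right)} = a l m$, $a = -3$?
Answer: $-643200$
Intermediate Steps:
$h{\left(l,m \right)} = - 3 l m$
$- 335 \left(\left(0 \cdot 3\right)^{4} + h{\left(-20,32 \right)}\right) = - 335 \left(\left(0 \cdot 3\right)^{4} - \left(-60\right) 32\right) = - 335 \left(0^{4} + 1920\right) = - 335 \left(0 + 1920\right) = \left(-335\right) 1920 = -643200$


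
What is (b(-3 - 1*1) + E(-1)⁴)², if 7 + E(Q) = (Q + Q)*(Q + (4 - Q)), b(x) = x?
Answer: 2562485641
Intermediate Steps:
E(Q) = -7 + 8*Q (E(Q) = -7 + (Q + Q)*(Q + (4 - Q)) = -7 + (2*Q)*4 = -7 + 8*Q)
(b(-3 - 1*1) + E(-1)⁴)² = ((-3 - 1*1) + (-7 + 8*(-1))⁴)² = ((-3 - 1) + (-7 - 8)⁴)² = (-4 + (-15)⁴)² = (-4 + 50625)² = 50621² = 2562485641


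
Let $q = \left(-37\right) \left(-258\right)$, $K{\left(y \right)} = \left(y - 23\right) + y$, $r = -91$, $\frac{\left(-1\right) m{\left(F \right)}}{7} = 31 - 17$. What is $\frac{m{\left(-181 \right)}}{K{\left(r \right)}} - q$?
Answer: $- \frac{1956832}{205} \approx -9545.5$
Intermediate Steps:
$m{\left(F \right)} = -98$ ($m{\left(F \right)} = - 7 \left(31 - 17\right) = \left(-7\right) 14 = -98$)
$K{\left(y \right)} = -23 + 2 y$ ($K{\left(y \right)} = \left(-23 + y\right) + y = -23 + 2 y$)
$q = 9546$
$\frac{m{\left(-181 \right)}}{K{\left(r \right)}} - q = - \frac{98}{-23 + 2 \left(-91\right)} - 9546 = - \frac{98}{-23 - 182} - 9546 = - \frac{98}{-205} - 9546 = \left(-98\right) \left(- \frac{1}{205}\right) - 9546 = \frac{98}{205} - 9546 = - \frac{1956832}{205}$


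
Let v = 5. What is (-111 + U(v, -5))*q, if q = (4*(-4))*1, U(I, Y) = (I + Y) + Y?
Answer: 1856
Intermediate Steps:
U(I, Y) = I + 2*Y
q = -16 (q = -16*1 = -16)
(-111 + U(v, -5))*q = (-111 + (5 + 2*(-5)))*(-16) = (-111 + (5 - 10))*(-16) = (-111 - 5)*(-16) = -116*(-16) = 1856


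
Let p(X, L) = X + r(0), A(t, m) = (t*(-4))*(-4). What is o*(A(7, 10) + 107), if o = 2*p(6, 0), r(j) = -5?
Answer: 438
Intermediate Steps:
A(t, m) = 16*t (A(t, m) = -4*t*(-4) = 16*t)
p(X, L) = -5 + X (p(X, L) = X - 5 = -5 + X)
o = 2 (o = 2*(-5 + 6) = 2*1 = 2)
o*(A(7, 10) + 107) = 2*(16*7 + 107) = 2*(112 + 107) = 2*219 = 438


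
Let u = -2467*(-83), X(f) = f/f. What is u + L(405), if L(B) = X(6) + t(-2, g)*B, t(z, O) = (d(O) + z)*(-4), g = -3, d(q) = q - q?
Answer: 208002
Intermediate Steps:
d(q) = 0
X(f) = 1
t(z, O) = -4*z (t(z, O) = (0 + z)*(-4) = z*(-4) = -4*z)
u = 204761
L(B) = 1 + 8*B (L(B) = 1 + (-4*(-2))*B = 1 + 8*B)
u + L(405) = 204761 + (1 + 8*405) = 204761 + (1 + 3240) = 204761 + 3241 = 208002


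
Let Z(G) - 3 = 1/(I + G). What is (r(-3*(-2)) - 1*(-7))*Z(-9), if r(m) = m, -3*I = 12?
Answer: 38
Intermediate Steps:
I = -4 (I = -⅓*12 = -4)
Z(G) = 3 + 1/(-4 + G)
(r(-3*(-2)) - 1*(-7))*Z(-9) = (-3*(-2) - 1*(-7))*((-11 + 3*(-9))/(-4 - 9)) = (6 + 7)*((-11 - 27)/(-13)) = 13*(-1/13*(-38)) = 13*(38/13) = 38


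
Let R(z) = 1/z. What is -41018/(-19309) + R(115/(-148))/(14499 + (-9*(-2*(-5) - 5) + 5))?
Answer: 68201257398/32106715565 ≈ 2.1242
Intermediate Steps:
-41018/(-19309) + R(115/(-148))/(14499 + (-9*(-2*(-5) - 5) + 5)) = -41018/(-19309) + 1/(((115/(-148)))*(14499 + (-9*(-2*(-5) - 5) + 5))) = -41018*(-1/19309) + 1/(((115*(-1/148)))*(14499 + (-9*(10 - 5) + 5))) = 41018/19309 + 1/((-115/148)*(14499 + (-9*5 + 5))) = 41018/19309 - 148/(115*(14499 + (-45 + 5))) = 41018/19309 - 148/(115*(14499 - 40)) = 41018/19309 - 148/115/14459 = 41018/19309 - 148/115*1/14459 = 41018/19309 - 148/1662785 = 68201257398/32106715565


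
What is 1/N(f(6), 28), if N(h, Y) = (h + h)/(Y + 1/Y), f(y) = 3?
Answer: 785/168 ≈ 4.6726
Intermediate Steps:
N(h, Y) = 2*h/(Y + 1/Y) (N(h, Y) = (2*h)/(Y + 1/Y) = 2*h/(Y + 1/Y))
1/N(f(6), 28) = 1/(2*28*3/(1 + 28²)) = 1/(2*28*3/(1 + 784)) = 1/(2*28*3/785) = 1/(2*28*3*(1/785)) = 1/(168/785) = 785/168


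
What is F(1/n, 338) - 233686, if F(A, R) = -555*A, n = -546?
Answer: -42530667/182 ≈ -2.3369e+5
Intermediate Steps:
F(1/n, 338) - 233686 = -555/(-546) - 233686 = -555*(-1/546) - 233686 = 185/182 - 233686 = -42530667/182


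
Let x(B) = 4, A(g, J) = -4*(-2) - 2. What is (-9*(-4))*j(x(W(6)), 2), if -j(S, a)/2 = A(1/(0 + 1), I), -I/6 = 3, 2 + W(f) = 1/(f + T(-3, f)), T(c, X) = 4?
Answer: -432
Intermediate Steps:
W(f) = -2 + 1/(4 + f) (W(f) = -2 + 1/(f + 4) = -2 + 1/(4 + f))
I = -18 (I = -6*3 = -18)
A(g, J) = 6 (A(g, J) = 8 - 2 = 6)
j(S, a) = -12 (j(S, a) = -2*6 = -12)
(-9*(-4))*j(x(W(6)), 2) = -9*(-4)*(-12) = 36*(-12) = -432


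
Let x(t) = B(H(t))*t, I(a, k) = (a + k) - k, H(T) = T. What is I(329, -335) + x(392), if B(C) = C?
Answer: 153993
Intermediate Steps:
I(a, k) = a
x(t) = t² (x(t) = t*t = t²)
I(329, -335) + x(392) = 329 + 392² = 329 + 153664 = 153993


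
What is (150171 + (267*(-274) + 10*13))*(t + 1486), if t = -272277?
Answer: -20889630113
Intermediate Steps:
(150171 + (267*(-274) + 10*13))*(t + 1486) = (150171 + (267*(-274) + 10*13))*(-272277 + 1486) = (150171 + (-73158 + 130))*(-270791) = (150171 - 73028)*(-270791) = 77143*(-270791) = -20889630113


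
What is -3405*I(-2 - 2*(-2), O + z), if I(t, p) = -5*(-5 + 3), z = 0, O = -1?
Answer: -34050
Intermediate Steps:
I(t, p) = 10 (I(t, p) = -5*(-2) = 10)
-3405*I(-2 - 2*(-2), O + z) = -3405*10 = -34050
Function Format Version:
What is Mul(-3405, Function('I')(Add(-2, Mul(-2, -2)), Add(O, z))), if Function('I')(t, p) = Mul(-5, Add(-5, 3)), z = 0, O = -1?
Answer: -34050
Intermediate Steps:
Function('I')(t, p) = 10 (Function('I')(t, p) = Mul(-5, -2) = 10)
Mul(-3405, Function('I')(Add(-2, Mul(-2, -2)), Add(O, z))) = Mul(-3405, 10) = -34050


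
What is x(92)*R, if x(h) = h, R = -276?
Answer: -25392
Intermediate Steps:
x(92)*R = 92*(-276) = -25392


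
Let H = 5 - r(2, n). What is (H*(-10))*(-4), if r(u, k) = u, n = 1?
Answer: 120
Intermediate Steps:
H = 3 (H = 5 - 1*2 = 5 - 2 = 3)
(H*(-10))*(-4) = (3*(-10))*(-4) = -30*(-4) = 120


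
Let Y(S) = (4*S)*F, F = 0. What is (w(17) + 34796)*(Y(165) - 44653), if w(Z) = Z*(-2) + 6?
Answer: -1552495504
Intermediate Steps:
Y(S) = 0 (Y(S) = (4*S)*0 = 0)
w(Z) = 6 - 2*Z (w(Z) = -2*Z + 6 = 6 - 2*Z)
(w(17) + 34796)*(Y(165) - 44653) = ((6 - 2*17) + 34796)*(0 - 44653) = ((6 - 34) + 34796)*(-44653) = (-28 + 34796)*(-44653) = 34768*(-44653) = -1552495504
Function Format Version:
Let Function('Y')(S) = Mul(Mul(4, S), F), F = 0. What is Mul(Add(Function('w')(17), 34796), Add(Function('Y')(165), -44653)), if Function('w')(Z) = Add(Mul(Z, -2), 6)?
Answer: -1552495504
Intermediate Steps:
Function('Y')(S) = 0 (Function('Y')(S) = Mul(Mul(4, S), 0) = 0)
Function('w')(Z) = Add(6, Mul(-2, Z)) (Function('w')(Z) = Add(Mul(-2, Z), 6) = Add(6, Mul(-2, Z)))
Mul(Add(Function('w')(17), 34796), Add(Function('Y')(165), -44653)) = Mul(Add(Add(6, Mul(-2, 17)), 34796), Add(0, -44653)) = Mul(Add(Add(6, -34), 34796), -44653) = Mul(Add(-28, 34796), -44653) = Mul(34768, -44653) = -1552495504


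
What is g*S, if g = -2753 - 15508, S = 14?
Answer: -255654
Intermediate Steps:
g = -18261
g*S = -18261*14 = -255654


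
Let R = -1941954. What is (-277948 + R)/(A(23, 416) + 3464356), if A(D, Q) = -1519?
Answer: -2219902/3462837 ≈ -0.64106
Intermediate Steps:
(-277948 + R)/(A(23, 416) + 3464356) = (-277948 - 1941954)/(-1519 + 3464356) = -2219902/3462837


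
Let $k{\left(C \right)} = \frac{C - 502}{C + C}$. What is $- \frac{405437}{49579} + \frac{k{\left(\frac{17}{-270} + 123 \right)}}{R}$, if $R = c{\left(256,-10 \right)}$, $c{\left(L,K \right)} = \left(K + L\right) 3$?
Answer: $- \frac{19868595685229}{2429017402572} \approx -8.1797$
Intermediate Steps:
$c{\left(L,K \right)} = 3 K + 3 L$
$k{\left(C \right)} = \frac{-502 + C}{2 C}$
$R = 738$ ($R = 3 \left(-10\right) + 3 \cdot 256 = -30 + 768 = 738$)
$- \frac{405437}{49579} + \frac{k{\left(\frac{17}{-270} + 123 \right)}}{R} = - \frac{405437}{49579} + \frac{\frac{1}{2} \frac{1}{\frac{17}{-270} + 123} \left(-502 + \left(\frac{17}{-270} + 123\right)\right)}{738} = \left(-405437\right) \frac{1}{49579} + \frac{-502 + \left(17 \left(- \frac{1}{270}\right) + 123\right)}{2 \left(17 \left(- \frac{1}{270}\right) + 123\right)} \frac{1}{738} = - \frac{405437}{49579} + \frac{-502 + \left(- \frac{17}{270} + 123\right)}{2 \left(- \frac{17}{270} + 123\right)} \frac{1}{738} = - \frac{405437}{49579} + \frac{-502 + \frac{33193}{270}}{2 \cdot \frac{33193}{270}} \cdot \frac{1}{738} = - \frac{405437}{49579} + \frac{1}{2} \cdot \frac{270}{33193} \left(- \frac{102347}{270}\right) \frac{1}{738} = - \frac{405437}{49579} - \frac{102347}{48992868} = - \frac{19868595685229}{2429017402572}$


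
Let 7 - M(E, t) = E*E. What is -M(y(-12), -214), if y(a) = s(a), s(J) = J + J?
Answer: 569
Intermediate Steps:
s(J) = 2*J
y(a) = 2*a
M(E, t) = 7 - E² (M(E, t) = 7 - E*E = 7 - E²)
-M(y(-12), -214) = -(7 - (2*(-12))²) = -(7 - 1*(-24)²) = -(7 - 1*576) = -(7 - 576) = -1*(-569) = 569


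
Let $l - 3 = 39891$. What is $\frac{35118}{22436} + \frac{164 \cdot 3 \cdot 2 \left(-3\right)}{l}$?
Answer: $\frac{111230535}{74588482} \approx 1.4913$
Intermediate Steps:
$l = 39894$ ($l = 3 + 39891 = 39894$)
$\frac{35118}{22436} + \frac{164 \cdot 3 \cdot 2 \left(-3\right)}{l} = \frac{35118}{22436} + \frac{164 \cdot 3 \cdot 2 \left(-3\right)}{39894} = 35118 \cdot \frac{1}{22436} + 164 \cdot 6 \left(-3\right) \frac{1}{39894} = \frac{17559}{11218} + 164 \left(-18\right) \frac{1}{39894} = \frac{17559}{11218} - \frac{492}{6649} = \frac{111230535}{74588482}$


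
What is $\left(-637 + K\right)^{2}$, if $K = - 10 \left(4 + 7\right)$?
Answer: $558009$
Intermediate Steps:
$K = -110$ ($K = \left(-10\right) 11 = -110$)
$\left(-637 + K\right)^{2} = \left(-637 - 110\right)^{2} = \left(-747\right)^{2} = 558009$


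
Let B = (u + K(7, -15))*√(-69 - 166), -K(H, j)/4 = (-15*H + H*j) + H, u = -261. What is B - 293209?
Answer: -293209 + 551*I*√235 ≈ -2.9321e+5 + 8446.7*I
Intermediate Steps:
K(H, j) = 56*H - 4*H*j (K(H, j) = -4*((-15*H + H*j) + H) = -4*(-14*H + H*j) = 56*H - 4*H*j)
B = 551*I*√235 (B = (-261 + 4*7*(14 - 1*(-15)))*√(-69 - 166) = (-261 + 4*7*(14 + 15))*√(-235) = (-261 + 4*7*29)*(I*√235) = (-261 + 812)*(I*√235) = 551*(I*√235) = 551*I*√235 ≈ 8446.7*I)
B - 293209 = 551*I*√235 - 293209 = -293209 + 551*I*√235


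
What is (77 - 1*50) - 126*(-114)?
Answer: 14391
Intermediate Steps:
(77 - 1*50) - 126*(-114) = (77 - 50) + 14364 = 27 + 14364 = 14391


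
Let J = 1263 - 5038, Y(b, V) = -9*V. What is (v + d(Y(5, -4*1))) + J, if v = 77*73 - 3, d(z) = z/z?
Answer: 1844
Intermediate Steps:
d(z) = 1
v = 5618 (v = 5621 - 3 = 5618)
J = -3775
(v + d(Y(5, -4*1))) + J = (5618 + 1) - 3775 = 5619 - 3775 = 1844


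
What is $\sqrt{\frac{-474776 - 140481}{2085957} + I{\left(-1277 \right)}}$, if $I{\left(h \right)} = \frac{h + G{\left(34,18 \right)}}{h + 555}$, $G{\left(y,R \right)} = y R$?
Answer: $\frac{\sqrt{437098777447646}}{26422122} \approx 0.79127$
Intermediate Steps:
$G{\left(y,R \right)} = R y$
$I{\left(h \right)} = \frac{612 + h}{555 + h}$ ($I{\left(h \right)} = \frac{h + 18 \cdot 34}{h + 555} = \frac{h + 612}{555 + h} = \frac{612 + h}{555 + h}$)
$\sqrt{\frac{-474776 - 140481}{2085957} + I{\left(-1277 \right)}} = \sqrt{\frac{-474776 - 140481}{2085957} + \frac{612 - 1277}{555 - 1277}} = \sqrt{\left(-615257\right) \frac{1}{2085957} + \frac{1}{-722} \left(-665\right)} = \sqrt{- \frac{615257}{2085957} - - \frac{35}{38}} = \sqrt{- \frac{615257}{2085957} + \frac{35}{38}} = \sqrt{\frac{49628729}{79266366}} = \frac{\sqrt{437098777447646}}{26422122}$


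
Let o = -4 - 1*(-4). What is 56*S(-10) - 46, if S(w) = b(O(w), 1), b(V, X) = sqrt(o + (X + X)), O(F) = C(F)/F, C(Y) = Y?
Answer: -46 + 56*sqrt(2) ≈ 33.196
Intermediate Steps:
o = 0 (o = -4 + 4 = 0)
O(F) = 1 (O(F) = F/F = 1)
b(V, X) = sqrt(2)*sqrt(X) (b(V, X) = sqrt(0 + (X + X)) = sqrt(0 + 2*X) = sqrt(2*X) = sqrt(2)*sqrt(X))
S(w) = sqrt(2) (S(w) = sqrt(2)*sqrt(1) = sqrt(2)*1 = sqrt(2))
56*S(-10) - 46 = 56*sqrt(2) - 46 = -46 + 56*sqrt(2)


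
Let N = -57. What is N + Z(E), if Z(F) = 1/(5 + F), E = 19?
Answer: -1367/24 ≈ -56.958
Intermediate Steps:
N + Z(E) = -57 + 1/(5 + 19) = -57 + 1/24 = -1367/24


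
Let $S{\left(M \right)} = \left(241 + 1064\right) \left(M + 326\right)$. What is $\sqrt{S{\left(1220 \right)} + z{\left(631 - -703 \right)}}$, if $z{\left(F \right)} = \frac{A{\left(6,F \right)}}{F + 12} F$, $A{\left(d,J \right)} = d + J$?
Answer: $\frac{\sqrt{914399359310}}{673} \approx 1420.9$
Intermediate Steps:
$S{\left(M \right)} = 425430 + 1305 M$ ($S{\left(M \right)} = 1305 \left(326 + M\right) = 425430 + 1305 M$)
$A{\left(d,J \right)} = J + d$
$z{\left(F \right)} = \frac{F \left(6 + F\right)}{12 + F}$ ($z{\left(F \right)} = \frac{F + 6}{F + 12} F = \frac{6 + F}{12 + F} F = \frac{F \left(6 + F\right)}{12 + F}$)
$\sqrt{S{\left(1220 \right)} + z{\left(631 - -703 \right)}} = \sqrt{\left(425430 + 1305 \cdot 1220\right) + \frac{\left(631 - -703\right) \left(6 + \left(631 - -703\right)\right)}{12 + \left(631 - -703\right)}} = \sqrt{\left(425430 + 1592100\right) + \frac{\left(631 + 703\right) \left(6 + \left(631 + 703\right)\right)}{12 + \left(631 + 703\right)}} = \sqrt{2017530 + \frac{1334 \left(6 + 1334\right)}{12 + 1334}} = \sqrt{2017530 + 1334 \cdot \frac{1}{1346} \cdot 1340} = \sqrt{2017530 + \frac{893780}{673}} = \sqrt{\frac{1358691470}{673}} = \frac{\sqrt{914399359310}}{673}$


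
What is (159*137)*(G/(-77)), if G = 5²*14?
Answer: -1089150/11 ≈ -99014.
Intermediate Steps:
G = 350 (G = 25*14 = 350)
(159*137)*(G/(-77)) = (159*137)*(350/(-77)) = 21783*(350*(-1/77)) = 21783*(-50/11) = -1089150/11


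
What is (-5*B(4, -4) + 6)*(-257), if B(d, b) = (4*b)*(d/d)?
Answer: -22102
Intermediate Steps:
B(d, b) = 4*b (B(d, b) = (4*b)*1 = 4*b)
(-5*B(4, -4) + 6)*(-257) = (-20*(-4) + 6)*(-257) = (-5*(-16) + 6)*(-257) = (80 + 6)*(-257) = 86*(-257) = -22102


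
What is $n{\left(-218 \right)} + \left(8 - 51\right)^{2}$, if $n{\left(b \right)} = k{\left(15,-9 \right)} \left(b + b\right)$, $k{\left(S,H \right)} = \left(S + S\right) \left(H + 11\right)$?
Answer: $-24311$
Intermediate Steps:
$k{\left(S,H \right)} = 2 S \left(11 + H\right)$
$n{\left(b \right)} = 120 b$ ($n{\left(b \right)} = 2 \cdot 15 \left(11 - 9\right) \left(b + b\right) = 2 \cdot 15 \cdot 2 \cdot 2 b = 60 \cdot 2 b = 120 b$)
$n{\left(-218 \right)} + \left(8 - 51\right)^{2} = 120 \left(-218\right) + \left(8 - 51\right)^{2} = -26160 + \left(8 - 51\right)^{2} = -26160 + \left(-43\right)^{2} = -26160 + 1849 = -24311$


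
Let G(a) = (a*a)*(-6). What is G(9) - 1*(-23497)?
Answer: 23011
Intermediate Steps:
G(a) = -6*a² (G(a) = a²*(-6) = -6*a²)
G(9) - 1*(-23497) = -6*9² - 1*(-23497) = -6*81 + 23497 = -486 + 23497 = 23011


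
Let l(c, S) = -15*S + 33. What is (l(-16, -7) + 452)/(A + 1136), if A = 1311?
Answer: 590/2447 ≈ 0.24111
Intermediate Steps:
l(c, S) = 33 - 15*S
(l(-16, -7) + 452)/(A + 1136) = ((33 - 15*(-7)) + 452)/(1311 + 1136) = ((33 + 105) + 452)/2447 = (138 + 452)*(1/2447) = 590*(1/2447) = 590/2447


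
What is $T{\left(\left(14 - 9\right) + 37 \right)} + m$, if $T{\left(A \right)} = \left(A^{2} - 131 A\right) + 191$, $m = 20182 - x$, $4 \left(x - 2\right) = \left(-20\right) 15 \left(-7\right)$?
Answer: $16108$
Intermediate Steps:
$x = 527$ ($x = 2 + \frac{\left(-20\right) 15 \left(-7\right)}{4} = 2 + \frac{\left(-300\right) \left(-7\right)}{4} = 2 + \frac{1}{4} \cdot 2100 = 2 + 525 = 527$)
$m = 19655$ ($m = 20182 - 527 = 19655$)
$T{\left(A \right)} = 191 + A^{2} - 131 A$
$T{\left(\left(14 - 9\right) + 37 \right)} + m = \left(191 + \left(\left(14 - 9\right) + 37\right)^{2} - 131 \left(\left(14 - 9\right) + 37\right)\right) + 19655 = \left(191 + \left(5 + 37\right)^{2} - 131 \left(5 + 37\right)\right) + 19655 = \left(191 + 42^{2} - 5502\right) + 19655 = \left(191 + 1764 - 5502\right) + 19655 = -3547 + 19655 = 16108$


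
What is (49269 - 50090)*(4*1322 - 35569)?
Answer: 24860701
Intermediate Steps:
(49269 - 50090)*(4*1322 - 35569) = -821*(5288 - 35569) = -821*(-30281) = 24860701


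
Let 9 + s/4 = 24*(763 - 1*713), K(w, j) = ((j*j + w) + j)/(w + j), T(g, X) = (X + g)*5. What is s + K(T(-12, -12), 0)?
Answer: 4765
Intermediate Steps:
T(g, X) = 5*X + 5*g
K(w, j) = (j + w + j**2)/(j + w) (K(w, j) = ((j**2 + w) + j)/(j + w) = ((w + j**2) + j)/(j + w) = (j + w + j**2)/(j + w))
s = 4764 (s = -36 + 4*(24*(763 - 1*713)) = -36 + 4*(24*(763 - 713)) = -36 + 4*(24*50) = -36 + 4*1200 = -36 + 4800 = 4764)
s + K(T(-12, -12), 0) = 4764 + (0 + (5*(-12) + 5*(-12)) + 0**2)/(0 + (5*(-12) + 5*(-12))) = 4764 + (0 + (-60 - 60) + 0)/(0 + (-60 - 60)) = 4764 + (0 - 120 + 0)/(0 - 120) = 4764 - 120/(-120) = 4764 - 1/120*(-120) = 4764 + 1 = 4765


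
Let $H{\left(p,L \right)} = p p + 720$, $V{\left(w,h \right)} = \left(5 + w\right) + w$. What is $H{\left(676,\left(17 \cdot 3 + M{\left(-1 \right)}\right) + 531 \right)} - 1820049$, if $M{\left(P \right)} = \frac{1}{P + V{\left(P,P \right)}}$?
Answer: $-1362353$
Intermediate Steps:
$V{\left(w,h \right)} = 5 + 2 w$
$M{\left(P \right)} = \frac{1}{5 + 3 P}$ ($M{\left(P \right)} = \frac{1}{P + \left(5 + 2 P\right)} = \frac{1}{5 + 3 P}$)
$H{\left(p,L \right)} = 720 + p^{2}$ ($H{\left(p,L \right)} = p^{2} + 720 = 720 + p^{2}$)
$H{\left(676,\left(17 \cdot 3 + M{\left(-1 \right)}\right) + 531 \right)} - 1820049 = \left(720 + 676^{2}\right) - 1820049 = \left(720 + 456976\right) - 1820049 = 457696 - 1820049 = -1362353$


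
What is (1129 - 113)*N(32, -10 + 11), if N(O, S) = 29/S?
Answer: 29464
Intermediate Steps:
(1129 - 113)*N(32, -10 + 11) = (1129 - 113)*(29/(-10 + 11)) = 1016*(29/1) = 1016*(29*1) = 1016*29 = 29464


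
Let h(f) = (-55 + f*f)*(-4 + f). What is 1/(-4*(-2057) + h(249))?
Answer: 1/15184998 ≈ 6.5854e-8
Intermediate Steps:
h(f) = (-55 + f²)*(-4 + f)
1/(-4*(-2057) + h(249)) = 1/(-4*(-2057) + (220 + 249³ - 55*249 - 4*249²)) = 1/(8228 + (220 + 15438249 - 13695 - 4*62001)) = 1/(8228 + (220 + 15438249 - 13695 - 248004)) = 1/(8228 + 15176770) = 1/15184998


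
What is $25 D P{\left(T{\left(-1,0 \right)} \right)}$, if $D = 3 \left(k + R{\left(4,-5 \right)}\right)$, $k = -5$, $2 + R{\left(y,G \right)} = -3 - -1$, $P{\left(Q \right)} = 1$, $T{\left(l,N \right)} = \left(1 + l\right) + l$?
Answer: $-675$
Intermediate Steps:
$T{\left(l,N \right)} = 1 + 2 l$
$R{\left(y,G \right)} = -4$ ($R{\left(y,G \right)} = -2 - 2 = -4$)
$D = -27$ ($D = 3 \left(-5 - 4\right) = 3 \left(-9\right) = -27$)
$25 D P{\left(T{\left(-1,0 \right)} \right)} = 25 \left(-27\right) 1 = \left(-675\right) 1 = -675$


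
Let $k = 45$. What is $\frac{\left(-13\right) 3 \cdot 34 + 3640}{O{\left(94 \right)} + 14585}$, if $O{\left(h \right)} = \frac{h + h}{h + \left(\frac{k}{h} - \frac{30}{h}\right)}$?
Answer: $\frac{20481214}{129109507} \approx 0.15863$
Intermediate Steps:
$O{\left(h \right)} = \frac{2 h}{h + \frac{15}{h}}$ ($O{\left(h \right)} = \frac{h + h}{h + \left(\frac{45}{h} - \frac{30}{h}\right)} = \frac{2 h}{h + \frac{15}{h}}$)
$\frac{\left(-13\right) 3 \cdot 34 + 3640}{O{\left(94 \right)} + 14585} = \frac{\left(-13\right) 3 \cdot 34 + 3640}{\frac{2 \cdot 94^{2}}{15 + 94^{2}} + 14585} = \frac{\left(-39\right) 34 + 3640}{2 \cdot 8836 \frac{1}{15 + 8836} + 14585} = \frac{-1326 + 3640}{2 \cdot 8836 \cdot \frac{1}{8851} + 14585} = \frac{2314}{2 \cdot 8836 \cdot \frac{1}{8851} + 14585} = \frac{2314}{\frac{17672}{8851} + 14585} = \frac{2314}{\frac{129109507}{8851}} = 2314 \cdot \frac{8851}{129109507} = \frac{20481214}{129109507}$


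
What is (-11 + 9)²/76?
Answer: 1/19 ≈ 0.052632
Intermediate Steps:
(-11 + 9)²/76 = (-2)²*(1/76) = 4*(1/76) = 1/19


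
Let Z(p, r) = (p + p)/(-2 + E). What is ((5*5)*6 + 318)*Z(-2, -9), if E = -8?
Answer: 936/5 ≈ 187.20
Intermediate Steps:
Z(p, r) = -p/5 (Z(p, r) = (p + p)/(-2 - 8) = (2*p)/(-10) = (2*p)*(-1/10) = -p/5)
((5*5)*6 + 318)*Z(-2, -9) = ((5*5)*6 + 318)*(-1/5*(-2)) = (25*6 + 318)*(2/5) = (150 + 318)*(2/5) = 468*(2/5) = 936/5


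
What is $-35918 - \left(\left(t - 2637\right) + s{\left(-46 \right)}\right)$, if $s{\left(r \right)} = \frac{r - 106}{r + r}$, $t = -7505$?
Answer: $- \frac{592886}{23} \approx -25778.0$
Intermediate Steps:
$s{\left(r \right)} = \frac{-106 + r}{2 r}$
$-35918 - \left(\left(t - 2637\right) + s{\left(-46 \right)}\right) = -35918 - \left(\left(-7505 - 2637\right) + \frac{-106 - 46}{2 \left(-46\right)}\right) = -35918 - \left(-10142 + \frac{1}{2} \left(- \frac{1}{46}\right) \left(-152\right)\right) = -35918 - \left(-10142 + \frac{38}{23}\right) = -35918 - - \frac{233228}{23} = -35918 + \frac{233228}{23} = - \frac{592886}{23}$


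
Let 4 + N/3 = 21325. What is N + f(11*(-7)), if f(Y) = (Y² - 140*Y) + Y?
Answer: 80595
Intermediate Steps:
f(Y) = Y² - 139*Y
N = 63963 (N = -12 + 3*21325 = -12 + 63975 = 63963)
N + f(11*(-7)) = 63963 + (11*(-7))*(-139 + 11*(-7)) = 63963 - 77*(-139 - 77) = 63963 - 77*(-216) = 63963 + 16632 = 80595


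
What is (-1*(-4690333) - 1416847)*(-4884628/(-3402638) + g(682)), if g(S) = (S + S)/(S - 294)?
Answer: 2674615606060182/165027943 ≈ 1.6207e+7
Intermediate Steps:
g(S) = 2*S/(-294 + S) (g(S) = (2*S)/(-294 + S) = 2*S/(-294 + S))
(-1*(-4690333) - 1416847)*(-4884628/(-3402638) + g(682)) = (-1*(-4690333) - 1416847)*(-4884628/(-3402638) + 2*682/(-294 + 682)) = (4690333 - 1416847)*(-4884628*(-1/3402638) + 2*682/388) = 3273486*(2442314/1701319 + 2*682*(1/388)) = 3273486*(2442314/1701319 + 341/97) = 3273486*(817054237/165027943) = 2674615606060182/165027943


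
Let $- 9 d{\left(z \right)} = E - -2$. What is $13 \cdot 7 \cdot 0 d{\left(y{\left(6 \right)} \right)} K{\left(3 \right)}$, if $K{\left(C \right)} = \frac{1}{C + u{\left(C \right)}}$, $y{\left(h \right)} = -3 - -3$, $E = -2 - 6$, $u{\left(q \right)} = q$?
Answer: $0$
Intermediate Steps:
$E = -8$ ($E = -2 - 6 = -8$)
$y{\left(h \right)} = 0$ ($y{\left(h \right)} = -3 + 3 = 0$)
$d{\left(z \right)} = \frac{2}{3}$ ($d{\left(z \right)} = - \frac{-8 - -2}{9} = - \frac{-8 + 2}{9} = \left(- \frac{1}{9}\right) \left(-6\right) = \frac{2}{3}$)
$K{\left(C \right)} = \frac{1}{2 C}$ ($K{\left(C \right)} = \frac{1}{C + C} = \frac{1}{2 C}$)
$13 \cdot 7 \cdot 0 d{\left(y{\left(6 \right)} \right)} K{\left(3 \right)} = 13 \cdot 7 \cdot 0 \cdot \frac{2}{3} \frac{1}{2 \cdot 3} = 91 \cdot 0 \cdot \frac{1}{2} \cdot \frac{1}{3} = 91 \cdot 0 \cdot \frac{1}{6} = 91 \cdot 0 = 0$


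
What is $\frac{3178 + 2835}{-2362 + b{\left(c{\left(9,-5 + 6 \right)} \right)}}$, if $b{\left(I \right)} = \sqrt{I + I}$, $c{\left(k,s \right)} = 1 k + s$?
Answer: $- \frac{7101353}{2789512} - \frac{6013 \sqrt{5}}{2789512} \approx -2.5506$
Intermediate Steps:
$c{\left(k,s \right)} = k + s$
$b{\left(I \right)} = \sqrt{2} \sqrt{I}$ ($b{\left(I \right)} = \sqrt{2 I} = \sqrt{2} \sqrt{I}$)
$\frac{3178 + 2835}{-2362 + b{\left(c{\left(9,-5 + 6 \right)} \right)}} = \frac{3178 + 2835}{-2362 + \sqrt{2} \sqrt{9 + \left(-5 + 6\right)}} = \frac{6013}{-2362 + \sqrt{2} \sqrt{9 + 1}} = \frac{6013}{-2362 + \sqrt{2} \sqrt{10}} = \frac{6013}{-2362 + 2 \sqrt{5}}$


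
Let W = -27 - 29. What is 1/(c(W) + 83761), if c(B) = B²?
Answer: 1/86897 ≈ 1.1508e-5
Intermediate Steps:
W = -56
1/(c(W) + 83761) = 1/((-56)² + 83761) = 1/(3136 + 83761) = 1/86897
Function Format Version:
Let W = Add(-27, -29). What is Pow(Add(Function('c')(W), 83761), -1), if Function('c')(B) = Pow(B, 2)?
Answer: Rational(1, 86897) ≈ 1.1508e-5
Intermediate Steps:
W = -56
Pow(Add(Function('c')(W), 83761), -1) = Pow(Add(Pow(-56, 2), 83761), -1) = Pow(Add(3136, 83761), -1) = Pow(86897, -1) = Rational(1, 86897)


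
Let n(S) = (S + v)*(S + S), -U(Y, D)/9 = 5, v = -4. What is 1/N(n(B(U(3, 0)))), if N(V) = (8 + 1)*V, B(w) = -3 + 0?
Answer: 1/378 ≈ 0.0026455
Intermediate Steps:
U(Y, D) = -45 (U(Y, D) = -9*5 = -45)
B(w) = -3
n(S) = 2*S*(-4 + S) (n(S) = (S - 4)*(S + S) = (-4 + S)*(2*S) = 2*S*(-4 + S))
N(V) = 9*V
1/N(n(B(U(3, 0)))) = 1/(9*(2*(-3)*(-4 - 3))) = 1/(9*(2*(-3)*(-7))) = 1/(9*42) = 1/378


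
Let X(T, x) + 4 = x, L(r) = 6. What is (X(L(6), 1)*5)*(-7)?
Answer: 105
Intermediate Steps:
X(T, x) = -4 + x
(X(L(6), 1)*5)*(-7) = ((-4 + 1)*5)*(-7) = -3*5*(-7) = -15*(-7) = 105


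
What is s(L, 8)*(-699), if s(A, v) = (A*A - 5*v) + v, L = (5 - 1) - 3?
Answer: 21669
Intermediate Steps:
L = 1 (L = 4 - 3 = 1)
s(A, v) = A**2 - 4*v (s(A, v) = (A**2 - 5*v) + v = A**2 - 4*v)
s(L, 8)*(-699) = (1**2 - 4*8)*(-699) = (1 - 32)*(-699) = -31*(-699) = 21669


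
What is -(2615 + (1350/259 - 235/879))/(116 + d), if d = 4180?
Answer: -149114825/244507914 ≈ -0.60986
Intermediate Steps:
-(2615 + (1350/259 - 235/879))/(116 + d) = -(2615 + (1350/259 - 235/879))/(116 + 4180) = -(2615 + (1350*(1/259) - 235*1/879))/4296 = -(2615 + (1350/259 - 235/879))/4296 = -(2615 + 1125785/227661)/4296 = -596459300/(227661*4296) = -1*149114825/244507914 = -149114825/244507914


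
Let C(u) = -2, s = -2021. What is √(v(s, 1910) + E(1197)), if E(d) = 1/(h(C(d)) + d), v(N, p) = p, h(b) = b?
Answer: √2727528945/1195 ≈ 43.704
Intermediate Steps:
E(d) = 1/(-2 + d)
√(v(s, 1910) + E(1197)) = √(1910 + 1/(-2 + 1197)) = √(1910 + 1/1195) = √(2282451/1195) = √2727528945/1195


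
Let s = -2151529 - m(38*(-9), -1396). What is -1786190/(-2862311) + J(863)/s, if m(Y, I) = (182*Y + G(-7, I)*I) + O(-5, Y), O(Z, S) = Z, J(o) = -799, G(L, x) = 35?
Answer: 3646864786289/5840316610620 ≈ 0.62443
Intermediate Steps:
m(Y, I) = -5 + 35*I + 182*Y (m(Y, I) = (182*Y + 35*I) - 5 = (35*I + 182*Y) - 5 = -5 + 35*I + 182*Y)
s = -2040420 (s = -2151529 - (-5 + 35*(-1396) + 182*(38*(-9))) = -2151529 - (-5 - 48860 + 182*(-342)) = -2151529 - (-5 - 48860 - 62244) = -2151529 - 1*(-111109) = -2151529 + 111109 = -2040420)
-1786190/(-2862311) + J(863)/s = -1786190/(-2862311) - 799/(-2040420) = -1786190*(-1/2862311) - 799*(-1/2040420) = 1786190/2862311 + 799/2040420 = 3646864786289/5840316610620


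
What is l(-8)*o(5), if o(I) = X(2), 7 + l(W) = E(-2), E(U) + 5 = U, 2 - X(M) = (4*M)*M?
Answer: 196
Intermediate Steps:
X(M) = 2 - 4*M² (X(M) = 2 - 4*M*M = 2 - 4*M²)
E(U) = -5 + U
l(W) = -14 (l(W) = -7 + (-5 - 2) = -7 - 7 = -14)
o(I) = -14 (o(I) = 2 - 4*2² = 2 - 4*4 = 2 - 16 = -14)
l(-8)*o(5) = -14*(-14) = 196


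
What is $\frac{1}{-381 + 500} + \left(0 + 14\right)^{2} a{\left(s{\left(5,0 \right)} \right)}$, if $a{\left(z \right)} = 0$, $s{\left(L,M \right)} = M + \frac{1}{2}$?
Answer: $\frac{1}{119} \approx 0.0084034$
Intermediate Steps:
$s{\left(L,M \right)} = \frac{1}{2} + M$ ($s{\left(L,M \right)} = M + \frac{1}{2} = \frac{1}{2} + M$)
$\frac{1}{-381 + 500} + \left(0 + 14\right)^{2} a{\left(s{\left(5,0 \right)} \right)} = \frac{1}{-381 + 500} + \left(0 + 14\right)^{2} \cdot 0 = \frac{1}{119} + 14^{2} \cdot 0 = \frac{1}{119} + 196 \cdot 0 = \frac{1}{119} + 0 = \frac{1}{119}$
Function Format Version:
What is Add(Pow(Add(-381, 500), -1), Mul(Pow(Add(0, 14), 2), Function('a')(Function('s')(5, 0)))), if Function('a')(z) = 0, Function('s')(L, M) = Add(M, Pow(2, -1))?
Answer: Rational(1, 119) ≈ 0.0084034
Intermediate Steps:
Function('s')(L, M) = Add(Rational(1, 2), M) (Function('s')(L, M) = Add(M, Rational(1, 2)) = Add(Rational(1, 2), M))
Add(Pow(Add(-381, 500), -1), Mul(Pow(Add(0, 14), 2), Function('a')(Function('s')(5, 0)))) = Add(Pow(Add(-381, 500), -1), Mul(Pow(Add(0, 14), 2), 0)) = Add(Pow(119, -1), Mul(Pow(14, 2), 0)) = Add(Rational(1, 119), Mul(196, 0)) = Add(Rational(1, 119), 0) = Rational(1, 119)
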